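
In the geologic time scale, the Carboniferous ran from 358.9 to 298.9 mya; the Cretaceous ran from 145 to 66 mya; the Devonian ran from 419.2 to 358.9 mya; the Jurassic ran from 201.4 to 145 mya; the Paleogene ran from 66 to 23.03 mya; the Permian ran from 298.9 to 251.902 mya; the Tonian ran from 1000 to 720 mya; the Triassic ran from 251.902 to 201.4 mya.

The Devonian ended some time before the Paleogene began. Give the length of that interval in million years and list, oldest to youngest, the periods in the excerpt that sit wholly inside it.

End of Devonian = 358.9 Ma; start of Paleogene = 66 Ma.
Gap = 358.9 − 66 = 292.9 Myr.
Periods wholly inside 358.9–66 Ma: Carboniferous (358.9–298.9), Permian (298.9–251.902), Triassic (251.902–201.4), Jurassic (201.4–145), Cretaceous (145–66).

292.9 million years; Carboniferous, Permian, Triassic, Jurassic, Cretaceous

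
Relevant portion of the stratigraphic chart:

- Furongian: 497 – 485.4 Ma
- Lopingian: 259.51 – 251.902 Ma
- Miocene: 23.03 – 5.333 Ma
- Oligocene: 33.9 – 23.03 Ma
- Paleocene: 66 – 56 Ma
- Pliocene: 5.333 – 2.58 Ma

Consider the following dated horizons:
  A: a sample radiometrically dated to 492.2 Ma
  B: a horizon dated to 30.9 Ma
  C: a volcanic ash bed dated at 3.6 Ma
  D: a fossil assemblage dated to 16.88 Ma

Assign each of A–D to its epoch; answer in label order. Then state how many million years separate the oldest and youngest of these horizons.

A: 492.2 Ma lies in 497–485.4 Ma, so Furongian.
B: 30.9 Ma lies in 33.9–23.03 Ma, so Oligocene.
C: 3.6 Ma lies in 5.333–2.58 Ma, so Pliocene.
D: 16.88 Ma lies in 23.03–5.333 Ma, so Miocene.
Oldest = 492.2 Ma, youngest = 3.6 Ma → span 488.6 Myr.

A — Furongian; B — Oligocene; C — Pliocene; D — Miocene; span 488.6 million years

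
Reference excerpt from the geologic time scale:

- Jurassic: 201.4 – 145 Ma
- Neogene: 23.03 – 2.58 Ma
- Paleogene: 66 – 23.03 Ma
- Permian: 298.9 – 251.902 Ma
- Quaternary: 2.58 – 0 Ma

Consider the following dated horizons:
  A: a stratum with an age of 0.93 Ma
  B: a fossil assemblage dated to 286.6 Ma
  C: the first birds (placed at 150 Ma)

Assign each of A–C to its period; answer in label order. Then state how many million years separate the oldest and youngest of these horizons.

A — Quaternary; B — Permian; C — Jurassic; span 285.67 million years

A: 0.93 Ma lies in 2.58–0 Ma, so Quaternary.
B: 286.6 Ma lies in 298.9–251.902 Ma, so Permian.
C: 150 Ma lies in 201.4–145 Ma, so Jurassic.
Oldest = 286.6 Ma, youngest = 0.93 Ma → span 285.67 Myr.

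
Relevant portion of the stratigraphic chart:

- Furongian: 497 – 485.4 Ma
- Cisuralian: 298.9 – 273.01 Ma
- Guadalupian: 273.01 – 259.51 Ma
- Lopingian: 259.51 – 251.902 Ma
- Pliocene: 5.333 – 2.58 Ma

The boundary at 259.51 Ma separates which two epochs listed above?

The Guadalupian ends at 259.51 Ma and the Lopingian begins at 259.51 Ma, so they share that boundary.

Guadalupian and Lopingian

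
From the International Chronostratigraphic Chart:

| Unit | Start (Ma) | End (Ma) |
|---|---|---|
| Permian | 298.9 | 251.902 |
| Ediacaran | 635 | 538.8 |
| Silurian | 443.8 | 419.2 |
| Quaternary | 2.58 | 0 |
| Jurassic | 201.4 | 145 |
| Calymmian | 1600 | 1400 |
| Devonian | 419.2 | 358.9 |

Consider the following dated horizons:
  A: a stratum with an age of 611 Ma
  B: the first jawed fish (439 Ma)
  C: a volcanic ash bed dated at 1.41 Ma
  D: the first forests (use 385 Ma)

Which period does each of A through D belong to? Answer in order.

A — Ediacaran; B — Silurian; C — Quaternary; D — Devonian

Match each age against the start–end ranges in the excerpt: A = 611 Ma → Ediacaran (635–538.8); B = 439 Ma → Silurian (443.8–419.2); C = 1.41 Ma → Quaternary (2.58–0); D = 385 Ma → Devonian (419.2–358.9).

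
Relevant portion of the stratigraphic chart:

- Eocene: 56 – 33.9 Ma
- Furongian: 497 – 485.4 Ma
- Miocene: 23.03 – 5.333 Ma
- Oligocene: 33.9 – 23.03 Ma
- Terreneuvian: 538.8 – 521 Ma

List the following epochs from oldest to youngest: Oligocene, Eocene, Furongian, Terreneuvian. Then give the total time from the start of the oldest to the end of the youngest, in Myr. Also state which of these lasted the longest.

Terreneuvian, Furongian, Eocene, Oligocene; total span 515.77 Myr; longest is Eocene

From the excerpt: Oligocene 33.9–23.03; Eocene 56–33.9; Furongian 497–485.4; Terreneuvian 538.8–521 (Ma).
Larger Ma is earlier, so the oldest is Terreneuvian and the youngest is Oligocene; oldest to youngest: Terreneuvian, Furongian, Eocene, Oligocene.
Oldest start 538.8 minus youngest end 23.03 gives 515.77 Myr overall.
Individual lengths (start − end): Oligocene 10.87; Terreneuvian 17.8; Furongian 11.6; Eocene 22.1. The largest is Eocene at 22.1 Myr.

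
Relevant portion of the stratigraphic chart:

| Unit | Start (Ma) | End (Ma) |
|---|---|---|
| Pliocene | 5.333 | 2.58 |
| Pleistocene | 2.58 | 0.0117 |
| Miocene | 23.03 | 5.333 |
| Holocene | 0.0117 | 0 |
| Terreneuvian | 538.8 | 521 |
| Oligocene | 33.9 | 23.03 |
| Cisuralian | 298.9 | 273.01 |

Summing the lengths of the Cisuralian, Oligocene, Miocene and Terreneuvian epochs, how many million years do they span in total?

Each duration: Cisuralian = 25.89; Oligocene = 10.87; Miocene = 17.697; Terreneuvian = 17.8.
Sum: 25.89 + 10.87 + 17.697 + 17.8 = 72.257 Myr.

72.257 million years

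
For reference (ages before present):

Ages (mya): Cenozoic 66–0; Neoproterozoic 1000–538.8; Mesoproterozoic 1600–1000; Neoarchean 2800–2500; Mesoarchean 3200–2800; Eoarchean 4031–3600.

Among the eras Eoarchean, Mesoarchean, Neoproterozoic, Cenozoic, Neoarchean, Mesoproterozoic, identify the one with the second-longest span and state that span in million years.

Durations: Eoarchean 431; Mesoarchean 400; Neoproterozoic 461.2; Cenozoic 66; Neoarchean 300; Mesoproterozoic 600 Myr.
Sorted longest-first: Mesoproterozoic (600), Neoproterozoic (461.2), Eoarchean (431), Mesoarchean (400), Neoarchean (300), Cenozoic (66).
The second longest is Neoproterozoic at 461.2 Myr.

Neoproterozoic, 461.2 million years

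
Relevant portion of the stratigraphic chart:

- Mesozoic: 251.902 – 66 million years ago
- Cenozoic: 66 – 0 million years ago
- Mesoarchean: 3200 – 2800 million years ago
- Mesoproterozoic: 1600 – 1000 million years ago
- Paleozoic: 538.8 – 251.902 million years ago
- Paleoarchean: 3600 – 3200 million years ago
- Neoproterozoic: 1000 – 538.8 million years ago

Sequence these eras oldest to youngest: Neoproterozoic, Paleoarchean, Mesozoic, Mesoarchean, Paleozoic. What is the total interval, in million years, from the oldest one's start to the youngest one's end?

From the excerpt: Neoproterozoic 1000–538.8; Paleoarchean 3600–3200; Mesozoic 251.902–66; Mesoarchean 3200–2800; Paleozoic 538.8–251.902 (Ma).
Larger Ma is earlier, so the oldest is Paleoarchean and the youngest is Mesozoic; oldest to youngest: Paleoarchean, Mesoarchean, Neoproterozoic, Paleozoic, Mesozoic.
Oldest start 3600 minus youngest end 66 gives 3534 Myr overall.

Paleoarchean, Mesoarchean, Neoproterozoic, Paleozoic, Mesozoic; total span 3534 Myr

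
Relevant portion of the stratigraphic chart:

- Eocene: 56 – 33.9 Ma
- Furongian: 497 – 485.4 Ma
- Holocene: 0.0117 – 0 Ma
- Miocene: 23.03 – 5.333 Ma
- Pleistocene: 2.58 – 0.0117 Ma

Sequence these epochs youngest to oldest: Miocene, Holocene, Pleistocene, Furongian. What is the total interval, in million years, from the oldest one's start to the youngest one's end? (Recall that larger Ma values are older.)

Holocene → Pleistocene → Miocene → Furongian; total span 497 Myr

From the excerpt: Miocene 23.03–5.333; Holocene 0.0117–0; Pleistocene 2.58–0.0117; Furongian 497–485.4 (Ma).
Larger Ma is earlier, so the oldest is Furongian and the youngest is Holocene; youngest to oldest: Holocene, Pleistocene, Miocene, Furongian.
Oldest start 497 minus youngest end 0 gives 497 Myr overall.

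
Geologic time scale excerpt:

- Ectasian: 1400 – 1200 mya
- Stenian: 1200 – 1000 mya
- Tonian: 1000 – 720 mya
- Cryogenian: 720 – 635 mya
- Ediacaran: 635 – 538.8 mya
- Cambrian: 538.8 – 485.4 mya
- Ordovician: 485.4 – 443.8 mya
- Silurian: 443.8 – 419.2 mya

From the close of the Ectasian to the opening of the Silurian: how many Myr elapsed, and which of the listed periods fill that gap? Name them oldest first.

End of Ectasian = 1200 Ma; start of Silurian = 443.8 Ma.
Gap = 1200 − 443.8 = 756.2 Myr.
Periods wholly inside 1200–443.8 Ma: Stenian (1200–1000), Tonian (1000–720), Cryogenian (720–635), Ediacaran (635–538.8), Cambrian (538.8–485.4), Ordovician (485.4–443.8).

756.2 million years; Stenian, Tonian, Cryogenian, Ediacaran, Cambrian, Ordovician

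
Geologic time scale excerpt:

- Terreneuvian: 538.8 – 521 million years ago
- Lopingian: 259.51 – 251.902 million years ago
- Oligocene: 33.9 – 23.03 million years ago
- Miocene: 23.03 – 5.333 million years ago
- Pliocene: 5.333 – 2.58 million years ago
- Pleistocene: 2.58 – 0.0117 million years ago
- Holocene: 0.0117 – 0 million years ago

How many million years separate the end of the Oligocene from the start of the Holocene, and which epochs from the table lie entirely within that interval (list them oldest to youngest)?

End of Oligocene = 23.03 Ma; start of Holocene = 0.0117 Ma.
Gap = 23.03 − 0.0117 = 23.0183 Myr.
Epochs wholly inside 23.03–0.0117 Ma: Miocene (23.03–5.333), Pliocene (5.333–2.58), Pleistocene (2.58–0.0117).

23.0183 million years; Miocene, Pliocene, Pleistocene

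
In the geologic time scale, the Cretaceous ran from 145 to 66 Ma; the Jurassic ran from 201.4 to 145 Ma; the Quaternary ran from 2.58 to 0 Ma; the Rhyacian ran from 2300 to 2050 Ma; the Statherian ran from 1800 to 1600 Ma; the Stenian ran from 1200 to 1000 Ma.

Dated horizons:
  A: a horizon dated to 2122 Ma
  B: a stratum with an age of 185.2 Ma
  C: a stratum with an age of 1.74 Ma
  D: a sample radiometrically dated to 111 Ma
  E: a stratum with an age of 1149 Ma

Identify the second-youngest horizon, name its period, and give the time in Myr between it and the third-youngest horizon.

D, in the Cretaceous; 74.2 million years to B

Sorted youngest-first by Ma: C (1.74), D (111), B (185.2), E (1149), A (2122).
The second youngest is D at 111 Ma, which lies in 145–66 Ma: the Cretaceous.
The third youngest is B at 185.2 Ma; separation = |111 − 185.2| = 74.2 Myr.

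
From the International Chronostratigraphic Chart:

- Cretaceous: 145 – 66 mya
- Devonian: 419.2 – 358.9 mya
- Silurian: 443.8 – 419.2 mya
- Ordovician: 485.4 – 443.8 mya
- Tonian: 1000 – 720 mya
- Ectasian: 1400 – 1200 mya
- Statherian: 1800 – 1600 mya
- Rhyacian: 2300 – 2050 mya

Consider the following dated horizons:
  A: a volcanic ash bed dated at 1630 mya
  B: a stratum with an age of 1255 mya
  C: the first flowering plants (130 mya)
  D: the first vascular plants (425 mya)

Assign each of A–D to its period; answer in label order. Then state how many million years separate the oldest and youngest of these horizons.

A — Statherian; B — Ectasian; C — Cretaceous; D — Silurian; span 1500 million years

A: 1630 Ma lies in 1800–1600 Ma, so Statherian.
B: 1255 Ma lies in 1400–1200 Ma, so Ectasian.
C: 130 Ma lies in 145–66 Ma, so Cretaceous.
D: 425 Ma lies in 443.8–419.2 Ma, so Silurian.
Oldest = 1630 Ma, youngest = 130 Ma → span 1500 Myr.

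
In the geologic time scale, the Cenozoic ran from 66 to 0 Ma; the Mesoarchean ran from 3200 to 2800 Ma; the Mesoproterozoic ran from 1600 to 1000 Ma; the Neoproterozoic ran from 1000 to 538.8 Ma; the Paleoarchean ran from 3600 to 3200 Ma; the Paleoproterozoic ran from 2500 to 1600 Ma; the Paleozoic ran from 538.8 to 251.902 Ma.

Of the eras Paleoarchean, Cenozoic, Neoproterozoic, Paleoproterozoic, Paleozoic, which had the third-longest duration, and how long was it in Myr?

Start − end for each: Paleoarchean 3600 − 3200 = 400; Cenozoic 66 − 0 = 66; Neoproterozoic 1000 − 538.8 = 461.2; Paleoproterozoic 2500 − 1600 = 900; Paleozoic 538.8 − 251.902 = 286.898.
Ranking these from longest: Paleoproterozoic > Neoproterozoic > Paleoarchean > Paleozoic > Cenozoic.
Position 3 in that ranking is Paleoarchean, which lasted 400 Myr.

Paleoarchean, 400 million years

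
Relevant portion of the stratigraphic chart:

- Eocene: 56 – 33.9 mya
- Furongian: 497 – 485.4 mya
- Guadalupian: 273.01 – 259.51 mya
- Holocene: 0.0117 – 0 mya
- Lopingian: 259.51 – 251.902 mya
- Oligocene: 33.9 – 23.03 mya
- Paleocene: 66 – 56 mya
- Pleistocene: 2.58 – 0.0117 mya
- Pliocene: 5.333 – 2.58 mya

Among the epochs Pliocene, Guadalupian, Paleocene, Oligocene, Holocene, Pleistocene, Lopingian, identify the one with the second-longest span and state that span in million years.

Start − end for each: Pliocene 5.333 − 2.58 = 2.753; Guadalupian 273.01 − 259.51 = 13.5; Paleocene 66 − 56 = 10; Oligocene 33.9 − 23.03 = 10.87; Holocene 0.0117 − 0 = 0.0117; Pleistocene 2.58 − 0.0117 = 2.5683; Lopingian 259.51 − 251.902 = 7.608.
Ranking these from longest: Guadalupian > Oligocene > Paleocene > Lopingian > Pliocene > Pleistocene > Holocene.
Position 2 in that ranking is Oligocene, which lasted 10.87 Myr.

Oligocene, 10.87 million years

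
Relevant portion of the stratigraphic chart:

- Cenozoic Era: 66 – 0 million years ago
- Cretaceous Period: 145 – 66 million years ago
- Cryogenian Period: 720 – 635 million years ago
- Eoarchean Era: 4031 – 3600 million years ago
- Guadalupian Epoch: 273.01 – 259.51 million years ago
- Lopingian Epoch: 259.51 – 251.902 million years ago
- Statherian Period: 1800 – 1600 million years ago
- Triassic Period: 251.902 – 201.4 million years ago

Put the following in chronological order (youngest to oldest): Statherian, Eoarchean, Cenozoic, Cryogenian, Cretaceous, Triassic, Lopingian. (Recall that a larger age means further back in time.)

Sorting by start age (ascending Ma, since larger Ma = older): Cenozoic start 66, Cretaceous start 145, Triassic start 251.902, Lopingian start 259.51, Cryogenian start 720, Statherian start 1800, Eoarchean start 4031.

Cenozoic, then Cretaceous, then Triassic, then Lopingian, then Cryogenian, then Statherian, then Eoarchean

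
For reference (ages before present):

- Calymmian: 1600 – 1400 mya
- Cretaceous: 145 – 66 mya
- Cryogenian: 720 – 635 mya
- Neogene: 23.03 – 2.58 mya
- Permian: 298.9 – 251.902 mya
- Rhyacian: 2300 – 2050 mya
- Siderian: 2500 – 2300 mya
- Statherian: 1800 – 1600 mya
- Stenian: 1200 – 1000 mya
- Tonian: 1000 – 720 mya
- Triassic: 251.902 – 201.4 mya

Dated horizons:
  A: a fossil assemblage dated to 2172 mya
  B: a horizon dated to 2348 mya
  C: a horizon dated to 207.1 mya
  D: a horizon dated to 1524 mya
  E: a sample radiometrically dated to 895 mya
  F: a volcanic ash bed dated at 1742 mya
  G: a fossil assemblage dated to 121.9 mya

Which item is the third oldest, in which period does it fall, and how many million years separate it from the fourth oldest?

Larger Ma means older, so oldest first: B 2348 > A 2172 > F 1742 > D 1524 > E 895 > C 207.1 > G 121.9.
Counting 3 along gives F (1742 Ma); the excerpt puts that inside the Statherian, 1800–1600 Ma.
Next in line is D (1524 Ma), and 1742 − 1524 = 218 Myr.

F, in the Statherian; 218 million years to D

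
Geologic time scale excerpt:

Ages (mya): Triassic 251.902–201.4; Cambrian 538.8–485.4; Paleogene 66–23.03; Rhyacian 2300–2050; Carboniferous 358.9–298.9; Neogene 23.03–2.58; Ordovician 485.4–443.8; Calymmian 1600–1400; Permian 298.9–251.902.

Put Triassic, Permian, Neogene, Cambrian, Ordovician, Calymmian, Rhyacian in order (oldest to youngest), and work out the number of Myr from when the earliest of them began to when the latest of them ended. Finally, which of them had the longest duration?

From the excerpt: Triassic 251.902–201.4; Permian 298.9–251.902; Neogene 23.03–2.58; Cambrian 538.8–485.4; Ordovician 485.4–443.8; Calymmian 1600–1400; Rhyacian 2300–2050 (Ma).
Larger Ma is earlier, so the oldest is Rhyacian and the youngest is Neogene; oldest to youngest: Rhyacian, Calymmian, Cambrian, Ordovician, Permian, Triassic, Neogene.
Oldest start 2300 minus youngest end 2.58 gives 2297.42 Myr overall.
Individual lengths (start − end): Calymmian 200; Permian 46.998; Neogene 20.45; Triassic 50.502; Cambrian 53.4; Ordovician 41.6; Rhyacian 250. The largest is Rhyacian at 250 Myr.

Rhyacian → Calymmian → Cambrian → Ordovician → Permian → Triassic → Neogene; total span 2297.42 Myr; longest is Rhyacian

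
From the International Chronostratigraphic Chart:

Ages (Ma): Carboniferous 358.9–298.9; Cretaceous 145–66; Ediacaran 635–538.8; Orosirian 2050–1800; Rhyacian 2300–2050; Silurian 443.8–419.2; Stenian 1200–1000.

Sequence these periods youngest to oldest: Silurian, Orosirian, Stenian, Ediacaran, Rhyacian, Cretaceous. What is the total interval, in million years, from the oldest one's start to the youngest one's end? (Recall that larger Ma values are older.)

From the excerpt: Silurian 443.8–419.2; Orosirian 2050–1800; Stenian 1200–1000; Ediacaran 635–538.8; Rhyacian 2300–2050; Cretaceous 145–66 (Ma).
Larger Ma is earlier, so the oldest is Rhyacian and the youngest is Cretaceous; youngest to oldest: Cretaceous, Silurian, Ediacaran, Stenian, Orosirian, Rhyacian.
Oldest start 2300 minus youngest end 66 gives 2234 Myr overall.

Cretaceous → Silurian → Ediacaran → Stenian → Orosirian → Rhyacian; total span 2234 Myr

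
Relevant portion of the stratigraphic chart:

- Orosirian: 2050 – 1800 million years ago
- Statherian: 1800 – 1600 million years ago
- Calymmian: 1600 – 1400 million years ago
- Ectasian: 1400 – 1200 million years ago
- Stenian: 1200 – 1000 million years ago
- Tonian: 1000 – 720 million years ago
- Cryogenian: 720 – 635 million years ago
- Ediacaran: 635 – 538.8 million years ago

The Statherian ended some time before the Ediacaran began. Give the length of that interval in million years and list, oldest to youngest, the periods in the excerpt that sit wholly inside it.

End of Statherian = 1600 Ma; start of Ediacaran = 635 Ma.
Gap = 1600 − 635 = 965 Myr.
Periods wholly inside 1600–635 Ma: Calymmian (1600–1400), Ectasian (1400–1200), Stenian (1200–1000), Tonian (1000–720), Cryogenian (720–635).

965 million years; Calymmian, Ectasian, Stenian, Tonian, Cryogenian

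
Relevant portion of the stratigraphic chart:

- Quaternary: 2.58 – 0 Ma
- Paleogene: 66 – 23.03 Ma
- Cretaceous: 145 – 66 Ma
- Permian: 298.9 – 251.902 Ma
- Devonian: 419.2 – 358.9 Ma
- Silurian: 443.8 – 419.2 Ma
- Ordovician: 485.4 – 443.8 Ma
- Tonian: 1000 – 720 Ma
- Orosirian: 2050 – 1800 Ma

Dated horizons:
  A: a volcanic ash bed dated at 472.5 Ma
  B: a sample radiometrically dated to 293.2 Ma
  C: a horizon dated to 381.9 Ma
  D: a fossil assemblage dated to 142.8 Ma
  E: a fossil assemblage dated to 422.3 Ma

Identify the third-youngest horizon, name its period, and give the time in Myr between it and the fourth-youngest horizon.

Smaller Ma means younger, so youngest first: D 142.8 < B 293.2 < C 381.9 < E 422.3 < A 472.5.
Counting 3 along gives C (381.9 Ma); the excerpt puts that inside the Devonian, 419.2–358.9 Ma.
Next in line is E (422.3 Ma), and 422.3 − 381.9 = 40.4 Myr.

C, in the Devonian; 40.4 million years to E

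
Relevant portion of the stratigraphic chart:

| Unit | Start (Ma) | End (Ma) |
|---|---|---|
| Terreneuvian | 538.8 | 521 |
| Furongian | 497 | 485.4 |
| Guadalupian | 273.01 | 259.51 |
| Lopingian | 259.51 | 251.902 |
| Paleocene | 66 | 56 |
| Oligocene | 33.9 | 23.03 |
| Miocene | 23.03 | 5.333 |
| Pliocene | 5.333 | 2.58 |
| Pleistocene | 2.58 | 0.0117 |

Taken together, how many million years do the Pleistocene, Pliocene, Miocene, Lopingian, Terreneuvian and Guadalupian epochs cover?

Each duration: Pleistocene = 2.5683; Pliocene = 2.753; Miocene = 17.697; Lopingian = 7.608; Terreneuvian = 17.8; Guadalupian = 13.5.
Sum: 2.5683 + 2.753 + 17.697 + 7.608 + 17.8 + 13.5 = 61.9263 Myr.

61.9263 million years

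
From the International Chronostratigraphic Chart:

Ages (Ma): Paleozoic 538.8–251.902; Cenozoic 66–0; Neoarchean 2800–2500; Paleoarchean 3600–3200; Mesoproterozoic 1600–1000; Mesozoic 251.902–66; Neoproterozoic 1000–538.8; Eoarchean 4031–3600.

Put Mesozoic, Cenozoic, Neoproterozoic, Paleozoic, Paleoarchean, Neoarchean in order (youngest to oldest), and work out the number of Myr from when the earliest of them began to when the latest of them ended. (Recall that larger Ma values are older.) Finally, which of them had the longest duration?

Start ages (Ma): Paleoarchean 3600, Neoarchean 2800, Neoproterozoic 1000, Paleozoic 538.8, Mesozoic 251.902, Cenozoic 66.
Ordered youngest to oldest: Cenozoic, Mesozoic, Paleozoic, Neoproterozoic, Neoarchean, Paleoarchean.
Span = 3600 − 0 = 3600 Myr.
Durations: Neoarchean 300, Cenozoic 66, Neoproterozoic 461.2, Paleozoic 286.898, Paleoarchean 400, Mesozoic 185.902 → longest is Neoproterozoic (461.2 Myr).

Cenozoic, Mesozoic, Paleozoic, Neoproterozoic, Neoarchean, Paleoarchean; total span 3600 Myr; longest is Neoproterozoic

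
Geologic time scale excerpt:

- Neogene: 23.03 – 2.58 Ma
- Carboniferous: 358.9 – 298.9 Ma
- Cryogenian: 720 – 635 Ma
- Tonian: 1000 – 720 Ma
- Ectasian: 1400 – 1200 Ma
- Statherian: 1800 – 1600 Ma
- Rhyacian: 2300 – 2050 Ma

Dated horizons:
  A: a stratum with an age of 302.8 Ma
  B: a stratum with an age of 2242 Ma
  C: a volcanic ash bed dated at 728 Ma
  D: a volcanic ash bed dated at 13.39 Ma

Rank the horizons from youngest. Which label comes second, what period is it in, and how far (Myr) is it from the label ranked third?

A, in the Carboniferous; 425.2 million years to C

Sorted youngest-first by Ma: D (13.39), A (302.8), C (728), B (2242).
The second youngest is A at 302.8 Ma, which lies in 358.9–298.9 Ma: the Carboniferous.
The third youngest is C at 728 Ma; separation = |302.8 − 728| = 425.2 Myr.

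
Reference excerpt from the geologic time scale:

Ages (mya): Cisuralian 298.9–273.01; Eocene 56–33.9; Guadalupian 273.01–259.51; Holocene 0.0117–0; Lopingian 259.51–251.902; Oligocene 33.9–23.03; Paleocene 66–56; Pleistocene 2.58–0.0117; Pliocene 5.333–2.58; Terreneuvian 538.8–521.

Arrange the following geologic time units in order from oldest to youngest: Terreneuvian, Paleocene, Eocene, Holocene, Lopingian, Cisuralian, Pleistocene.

Terreneuvian, Cisuralian, Lopingian, Paleocene, Eocene, Pleistocene, Holocene

Read off each span (Ma): Terreneuvian 538.8–521; Paleocene 66–56; Eocene 56–33.9; Holocene 0.0117–0; Lopingian 259.51–251.902; Cisuralian 298.9–273.01; Pleistocene 2.58–0.0117.
Larger Ma is older, so oldest→youngest is Terreneuvian, Cisuralian, Lopingian, Paleocene, Eocene, Pleistocene, Holocene.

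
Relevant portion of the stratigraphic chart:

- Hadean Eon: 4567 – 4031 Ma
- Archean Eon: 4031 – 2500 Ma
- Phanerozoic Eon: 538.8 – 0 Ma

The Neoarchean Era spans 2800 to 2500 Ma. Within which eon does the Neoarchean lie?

The Neoarchean (2800–2500 Ma) lies entirely within 4031–2500 Ma, the Archean Eon.

Archean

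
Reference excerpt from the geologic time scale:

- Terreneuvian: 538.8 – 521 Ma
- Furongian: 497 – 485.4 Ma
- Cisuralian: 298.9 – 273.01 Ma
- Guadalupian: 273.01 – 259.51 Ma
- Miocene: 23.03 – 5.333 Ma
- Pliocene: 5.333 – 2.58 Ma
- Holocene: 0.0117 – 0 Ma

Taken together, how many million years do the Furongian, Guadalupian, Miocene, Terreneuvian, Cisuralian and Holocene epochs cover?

86.4987 million years

Duration is start − end for each: (497 − 485.4) + (273.01 − 259.51) + (23.03 − 5.333) + (538.8 − 521) + (298.9 − 273.01) + (0.0117 − 0).
That is 11.6 + 13.5 + 17.697 + 17.8 + 25.89 + 0.0117, which totals 86.4987 million years.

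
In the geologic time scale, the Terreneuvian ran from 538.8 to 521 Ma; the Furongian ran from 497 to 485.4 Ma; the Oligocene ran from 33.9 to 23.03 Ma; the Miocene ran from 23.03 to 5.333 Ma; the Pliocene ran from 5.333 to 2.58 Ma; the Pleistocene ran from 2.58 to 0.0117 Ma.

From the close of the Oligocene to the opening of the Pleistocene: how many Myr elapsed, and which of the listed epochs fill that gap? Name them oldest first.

End of Oligocene = 23.03 Ma; start of Pleistocene = 2.58 Ma.
Gap = 23.03 − 2.58 = 20.45 Myr.
Epochs wholly inside 23.03–2.58 Ma: Miocene (23.03–5.333), Pliocene (5.333–2.58).

20.45 million years; Miocene, Pliocene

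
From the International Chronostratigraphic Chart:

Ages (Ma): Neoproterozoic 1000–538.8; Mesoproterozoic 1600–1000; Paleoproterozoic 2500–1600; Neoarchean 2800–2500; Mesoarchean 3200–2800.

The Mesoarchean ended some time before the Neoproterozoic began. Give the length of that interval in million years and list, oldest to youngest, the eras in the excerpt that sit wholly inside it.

End of Mesoarchean = 2800 Ma; start of Neoproterozoic = 1000 Ma.
Gap = 2800 − 1000 = 1800 Myr.
Eras wholly inside 2800–1000 Ma: Neoarchean (2800–2500), Paleoproterozoic (2500–1600), Mesoproterozoic (1600–1000).

1800 million years; Neoarchean, Paleoproterozoic, Mesoproterozoic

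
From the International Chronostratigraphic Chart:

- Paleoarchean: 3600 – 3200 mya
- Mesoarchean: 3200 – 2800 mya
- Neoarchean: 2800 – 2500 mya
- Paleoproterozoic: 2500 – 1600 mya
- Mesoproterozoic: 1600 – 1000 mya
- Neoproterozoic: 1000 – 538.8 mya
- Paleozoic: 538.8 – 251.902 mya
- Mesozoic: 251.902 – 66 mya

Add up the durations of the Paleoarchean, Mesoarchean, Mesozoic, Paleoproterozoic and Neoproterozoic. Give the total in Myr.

Each duration: Paleoarchean = 400; Mesoarchean = 400; Mesozoic = 185.902; Paleoproterozoic = 900; Neoproterozoic = 461.2.
Sum: 400 + 400 + 185.902 + 900 + 461.2 = 2347.102 Myr.

2347.102 million years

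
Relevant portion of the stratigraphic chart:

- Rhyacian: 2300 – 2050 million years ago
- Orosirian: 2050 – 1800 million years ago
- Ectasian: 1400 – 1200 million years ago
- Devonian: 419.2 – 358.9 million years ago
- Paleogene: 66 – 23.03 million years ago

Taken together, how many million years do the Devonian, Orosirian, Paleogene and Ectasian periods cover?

Each duration: Devonian = 60.3; Orosirian = 250; Paleogene = 42.97; Ectasian = 200.
Sum: 60.3 + 250 + 42.97 + 200 = 553.27 Myr.

553.27 million years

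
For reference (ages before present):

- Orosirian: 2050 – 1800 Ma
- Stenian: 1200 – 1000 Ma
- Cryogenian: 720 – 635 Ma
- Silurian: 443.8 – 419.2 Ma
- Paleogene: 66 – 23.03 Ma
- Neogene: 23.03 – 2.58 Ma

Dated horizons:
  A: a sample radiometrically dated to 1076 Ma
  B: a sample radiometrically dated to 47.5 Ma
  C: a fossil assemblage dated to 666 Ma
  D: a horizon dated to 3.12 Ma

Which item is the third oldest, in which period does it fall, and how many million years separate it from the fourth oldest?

B, in the Paleogene; 44.38 million years to D

Sorted oldest-first by Ma: A (1076), C (666), B (47.5), D (3.12).
The third oldest is B at 47.5 Ma, which lies in 66–23.03 Ma: the Paleogene.
The fourth oldest is D at 3.12 Ma; separation = |47.5 − 3.12| = 44.38 Myr.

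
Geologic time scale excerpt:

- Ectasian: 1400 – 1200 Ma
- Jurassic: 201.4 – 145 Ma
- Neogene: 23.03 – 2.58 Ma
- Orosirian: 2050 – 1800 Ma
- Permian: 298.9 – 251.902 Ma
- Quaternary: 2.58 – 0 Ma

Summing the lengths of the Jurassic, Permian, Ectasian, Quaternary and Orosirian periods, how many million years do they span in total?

Each duration: Jurassic = 56.4; Permian = 46.998; Ectasian = 200; Quaternary = 2.58; Orosirian = 250.
Sum: 56.4 + 46.998 + 200 + 2.58 + 250 = 555.978 Myr.

555.978 million years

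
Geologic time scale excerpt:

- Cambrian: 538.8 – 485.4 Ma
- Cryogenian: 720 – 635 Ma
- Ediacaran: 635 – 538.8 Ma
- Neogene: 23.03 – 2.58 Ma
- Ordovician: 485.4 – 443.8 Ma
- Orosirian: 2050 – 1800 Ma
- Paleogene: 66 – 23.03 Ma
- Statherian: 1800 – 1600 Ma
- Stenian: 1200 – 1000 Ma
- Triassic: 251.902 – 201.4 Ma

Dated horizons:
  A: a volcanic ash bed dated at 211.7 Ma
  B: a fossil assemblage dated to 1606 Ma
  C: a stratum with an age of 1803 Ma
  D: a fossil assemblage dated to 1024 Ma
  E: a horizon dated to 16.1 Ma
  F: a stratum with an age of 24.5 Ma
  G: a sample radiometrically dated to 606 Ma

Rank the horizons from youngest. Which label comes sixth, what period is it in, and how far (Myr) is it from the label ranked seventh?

Smaller Ma means younger, so youngest first: E 16.1 < F 24.5 < A 211.7 < G 606 < D 1024 < B 1606 < C 1803.
Counting 6 along gives B (1606 Ma); the excerpt puts that inside the Statherian, 1800–1600 Ma.
Next in line is C (1803 Ma), and 1803 − 1606 = 197 Myr.

B, in the Statherian; 197 million years to C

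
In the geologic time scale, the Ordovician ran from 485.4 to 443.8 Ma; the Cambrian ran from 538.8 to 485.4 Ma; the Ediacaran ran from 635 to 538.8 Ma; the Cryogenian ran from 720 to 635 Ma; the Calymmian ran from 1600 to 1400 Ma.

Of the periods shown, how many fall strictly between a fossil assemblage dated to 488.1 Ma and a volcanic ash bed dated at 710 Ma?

The older date is 710 Ma and the younger is 488.1 Ma.
Periods with start < 710 and end > 488.1 Ma: Ediacaran (635–538.8).
That is 1 complete period.

1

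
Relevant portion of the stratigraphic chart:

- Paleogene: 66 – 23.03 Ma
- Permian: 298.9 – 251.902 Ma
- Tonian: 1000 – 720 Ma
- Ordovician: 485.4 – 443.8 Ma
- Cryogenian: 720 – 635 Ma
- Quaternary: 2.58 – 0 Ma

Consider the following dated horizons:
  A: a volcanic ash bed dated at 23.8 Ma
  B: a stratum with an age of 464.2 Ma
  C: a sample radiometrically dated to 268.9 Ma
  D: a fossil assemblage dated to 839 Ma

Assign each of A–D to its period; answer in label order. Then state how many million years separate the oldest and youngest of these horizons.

A — Paleogene; B — Ordovician; C — Permian; D — Tonian; span 815.2 million years

A: 23.8 Ma lies in 66–23.03 Ma, so Paleogene.
B: 464.2 Ma lies in 485.4–443.8 Ma, so Ordovician.
C: 268.9 Ma lies in 298.9–251.902 Ma, so Permian.
D: 839 Ma lies in 1000–720 Ma, so Tonian.
Oldest = 839 Ma, youngest = 23.8 Ma → span 815.2 Myr.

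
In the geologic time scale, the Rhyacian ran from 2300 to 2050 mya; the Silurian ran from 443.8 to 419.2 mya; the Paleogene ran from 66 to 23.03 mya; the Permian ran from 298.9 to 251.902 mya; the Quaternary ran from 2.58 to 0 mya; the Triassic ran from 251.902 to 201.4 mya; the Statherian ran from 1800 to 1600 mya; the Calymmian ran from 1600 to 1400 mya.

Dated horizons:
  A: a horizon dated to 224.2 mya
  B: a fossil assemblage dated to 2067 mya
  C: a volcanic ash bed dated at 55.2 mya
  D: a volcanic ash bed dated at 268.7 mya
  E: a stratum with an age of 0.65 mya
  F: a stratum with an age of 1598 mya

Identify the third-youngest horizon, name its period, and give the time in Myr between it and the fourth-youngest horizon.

A, in the Triassic; 44.5 million years to D

Smaller Ma means younger, so youngest first: E 0.65 < C 55.2 < A 224.2 < D 268.7 < F 1598 < B 2067.
Counting 3 along gives A (224.2 Ma); the excerpt puts that inside the Triassic, 251.902–201.4 Ma.
Next in line is D (268.7 Ma), and 268.7 − 224.2 = 44.5 Myr.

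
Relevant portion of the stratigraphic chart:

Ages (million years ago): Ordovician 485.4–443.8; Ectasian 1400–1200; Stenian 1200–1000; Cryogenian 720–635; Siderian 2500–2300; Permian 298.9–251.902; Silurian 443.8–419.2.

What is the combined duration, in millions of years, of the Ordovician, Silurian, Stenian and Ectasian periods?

Each duration: Ordovician = 41.6; Silurian = 24.6; Stenian = 200; Ectasian = 200.
Sum: 41.6 + 24.6 + 200 + 200 = 466.2 Myr.

466.2 million years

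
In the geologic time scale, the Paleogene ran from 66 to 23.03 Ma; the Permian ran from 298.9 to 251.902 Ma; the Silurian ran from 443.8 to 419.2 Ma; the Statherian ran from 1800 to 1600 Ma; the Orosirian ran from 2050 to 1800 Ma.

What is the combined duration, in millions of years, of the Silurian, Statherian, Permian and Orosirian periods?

Each duration: Silurian = 24.6; Statherian = 200; Permian = 46.998; Orosirian = 250.
Sum: 24.6 + 200 + 46.998 + 250 = 521.598 Myr.

521.598 million years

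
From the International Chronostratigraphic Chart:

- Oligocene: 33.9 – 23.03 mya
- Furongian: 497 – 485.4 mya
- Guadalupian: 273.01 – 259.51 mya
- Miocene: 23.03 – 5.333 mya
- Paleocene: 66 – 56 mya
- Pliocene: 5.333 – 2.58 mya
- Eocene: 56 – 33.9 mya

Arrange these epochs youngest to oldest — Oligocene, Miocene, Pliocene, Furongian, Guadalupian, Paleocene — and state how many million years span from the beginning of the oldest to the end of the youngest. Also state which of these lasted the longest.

Pliocene, Miocene, Oligocene, Paleocene, Guadalupian, Furongian; total span 494.42 Myr; longest is Miocene

Start ages (Ma): Furongian 497, Guadalupian 273.01, Paleocene 66, Oligocene 33.9, Miocene 23.03, Pliocene 5.333.
Ordered youngest to oldest: Pliocene, Miocene, Oligocene, Paleocene, Guadalupian, Furongian.
Span = 497 − 2.58 = 494.42 Myr.
Durations: Miocene 17.697, Oligocene 10.87, Guadalupian 13.5, Paleocene 10, Furongian 11.6, Pliocene 2.753 → longest is Miocene (17.697 Myr).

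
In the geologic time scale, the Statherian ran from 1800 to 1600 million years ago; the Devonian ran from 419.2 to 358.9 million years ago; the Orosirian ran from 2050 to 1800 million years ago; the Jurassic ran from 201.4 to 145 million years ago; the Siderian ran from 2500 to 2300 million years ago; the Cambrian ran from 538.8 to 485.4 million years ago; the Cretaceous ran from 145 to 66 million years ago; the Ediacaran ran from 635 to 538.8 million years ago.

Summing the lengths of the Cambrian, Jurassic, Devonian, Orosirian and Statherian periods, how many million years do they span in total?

Each duration: Cambrian = 53.4; Jurassic = 56.4; Devonian = 60.3; Orosirian = 250; Statherian = 200.
Sum: 53.4 + 56.4 + 60.3 + 250 + 200 = 620.1 Myr.

620.1 million years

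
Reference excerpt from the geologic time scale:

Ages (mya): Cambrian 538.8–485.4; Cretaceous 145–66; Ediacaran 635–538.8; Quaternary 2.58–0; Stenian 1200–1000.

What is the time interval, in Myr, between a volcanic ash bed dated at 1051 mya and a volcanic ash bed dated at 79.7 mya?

1051 − 79.7 = 971.3 million years.

971.3 million years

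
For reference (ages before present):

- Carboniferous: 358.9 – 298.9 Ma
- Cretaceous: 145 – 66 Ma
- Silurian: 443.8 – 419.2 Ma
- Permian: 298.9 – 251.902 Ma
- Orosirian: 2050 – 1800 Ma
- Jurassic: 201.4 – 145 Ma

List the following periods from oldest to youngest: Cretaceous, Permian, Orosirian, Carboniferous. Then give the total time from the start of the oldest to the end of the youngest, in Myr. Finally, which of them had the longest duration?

Orosirian, Carboniferous, Permian, Cretaceous; total span 1984 Myr; longest is Orosirian

Start ages (Ma): Orosirian 2050, Carboniferous 358.9, Permian 298.9, Cretaceous 145.
Ordered oldest to youngest: Orosirian, Carboniferous, Permian, Cretaceous.
Span = 2050 − 66 = 1984 Myr.
Durations: Carboniferous 60, Orosirian 250, Permian 46.998, Cretaceous 79 → longest is Orosirian (250 Myr).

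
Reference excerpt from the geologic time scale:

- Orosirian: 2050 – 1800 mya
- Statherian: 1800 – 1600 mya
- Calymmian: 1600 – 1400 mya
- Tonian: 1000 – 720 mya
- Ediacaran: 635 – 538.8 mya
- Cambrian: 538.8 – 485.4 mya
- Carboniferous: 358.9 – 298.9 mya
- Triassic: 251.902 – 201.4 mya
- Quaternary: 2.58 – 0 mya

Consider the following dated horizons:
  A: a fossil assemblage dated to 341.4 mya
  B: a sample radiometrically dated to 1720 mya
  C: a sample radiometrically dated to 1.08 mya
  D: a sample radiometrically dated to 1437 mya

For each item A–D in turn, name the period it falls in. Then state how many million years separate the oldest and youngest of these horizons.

A — Carboniferous; B — Statherian; C — Quaternary; D — Calymmian; span 1718.92 million years

Match each age against the start–end ranges in the excerpt: A = 341.4 Ma → Carboniferous (358.9–298.9); B = 1720 Ma → Statherian (1800–1600); C = 1.08 Ma → Quaternary (2.58–0); D = 1437 Ma → Calymmian (1600–1400).
The largest age is 1720 Ma and the smallest is 1.08 Ma; their difference is 1718.92 Myr.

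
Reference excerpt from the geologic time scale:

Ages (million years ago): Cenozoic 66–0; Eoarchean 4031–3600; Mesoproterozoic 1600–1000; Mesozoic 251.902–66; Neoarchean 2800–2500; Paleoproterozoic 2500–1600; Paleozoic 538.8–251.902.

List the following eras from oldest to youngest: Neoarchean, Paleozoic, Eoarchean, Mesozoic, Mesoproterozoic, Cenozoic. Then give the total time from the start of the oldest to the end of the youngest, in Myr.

Eoarchean, Neoarchean, Mesoproterozoic, Paleozoic, Mesozoic, Cenozoic; total span 4031 Myr

From the excerpt: Neoarchean 2800–2500; Paleozoic 538.8–251.902; Eoarchean 4031–3600; Mesozoic 251.902–66; Mesoproterozoic 1600–1000; Cenozoic 66–0 (Ma).
Larger Ma is earlier, so the oldest is Eoarchean and the youngest is Cenozoic; oldest to youngest: Eoarchean, Neoarchean, Mesoproterozoic, Paleozoic, Mesozoic, Cenozoic.
Oldest start 4031 minus youngest end 0 gives 4031 Myr overall.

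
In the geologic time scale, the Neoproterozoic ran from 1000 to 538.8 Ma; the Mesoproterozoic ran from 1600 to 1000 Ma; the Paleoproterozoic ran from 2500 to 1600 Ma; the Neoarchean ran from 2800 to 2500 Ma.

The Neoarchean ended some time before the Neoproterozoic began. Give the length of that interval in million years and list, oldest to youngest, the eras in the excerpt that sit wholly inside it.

End of Neoarchean = 2500 Ma; start of Neoproterozoic = 1000 Ma.
Gap = 2500 − 1000 = 1500 Myr.
Eras wholly inside 2500–1000 Ma: Paleoproterozoic (2500–1600), Mesoproterozoic (1600–1000).

1500 million years; Paleoproterozoic, Mesoproterozoic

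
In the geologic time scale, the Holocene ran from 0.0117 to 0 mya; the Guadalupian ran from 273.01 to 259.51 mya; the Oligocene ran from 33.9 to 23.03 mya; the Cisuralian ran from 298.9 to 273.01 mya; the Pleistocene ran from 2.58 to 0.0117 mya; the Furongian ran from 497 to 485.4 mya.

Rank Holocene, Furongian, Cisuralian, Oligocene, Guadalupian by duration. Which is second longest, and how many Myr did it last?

Guadalupian, 13.5 million years

Durations: Holocene 0.0117; Furongian 11.6; Cisuralian 25.89; Oligocene 10.87; Guadalupian 13.5 Myr.
Sorted longest-first: Cisuralian (25.89), Guadalupian (13.5), Furongian (11.6), Oligocene (10.87), Holocene (0.0117).
The second longest is Guadalupian at 13.5 Myr.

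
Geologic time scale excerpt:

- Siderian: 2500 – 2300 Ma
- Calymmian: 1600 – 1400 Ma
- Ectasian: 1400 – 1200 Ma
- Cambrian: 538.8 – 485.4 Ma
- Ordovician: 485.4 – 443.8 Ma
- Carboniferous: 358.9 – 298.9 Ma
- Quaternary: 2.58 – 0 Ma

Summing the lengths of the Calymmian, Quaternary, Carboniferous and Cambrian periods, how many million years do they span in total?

315.98 million years

Duration is start − end for each: (1600 − 1400) + (2.58 − 0) + (358.9 − 298.9) + (538.8 − 485.4).
That is 200 + 2.58 + 60 + 53.4, which totals 315.98 million years.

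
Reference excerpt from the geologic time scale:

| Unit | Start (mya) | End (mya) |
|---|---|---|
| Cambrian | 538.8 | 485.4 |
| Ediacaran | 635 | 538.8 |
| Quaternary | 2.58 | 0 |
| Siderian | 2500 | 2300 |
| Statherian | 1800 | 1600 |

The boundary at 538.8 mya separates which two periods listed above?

The Ediacaran ends at 538.8 mya and the Cambrian begins at 538.8 mya, so they share that boundary.

Ediacaran and Cambrian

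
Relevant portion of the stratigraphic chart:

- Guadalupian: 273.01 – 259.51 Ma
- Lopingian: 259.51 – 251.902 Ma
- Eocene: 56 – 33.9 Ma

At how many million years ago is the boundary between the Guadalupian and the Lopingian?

The Guadalupian ends and the Lopingian begins at 259.51 Ma.

259.51 Ma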